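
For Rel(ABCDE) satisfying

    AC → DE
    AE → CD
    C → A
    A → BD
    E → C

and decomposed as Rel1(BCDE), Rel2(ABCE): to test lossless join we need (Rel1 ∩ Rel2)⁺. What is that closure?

ABCDE

Rel1 ∩ Rel2 = {BCE}.
C → A applies, adding A
A → BD applies, adding D
Closure: {ABCDE}.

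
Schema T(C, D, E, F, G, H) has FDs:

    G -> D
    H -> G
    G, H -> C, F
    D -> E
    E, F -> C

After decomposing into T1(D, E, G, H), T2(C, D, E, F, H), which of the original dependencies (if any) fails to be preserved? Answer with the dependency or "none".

none

G → D lies within T1.
H → G lies within T1.
G, H → C, F: restricted closure across fragments reaches C, F.
D → E lies within T1.
E, F → C lies within T2.
Every dependency is enforceable on the fragments, so the decomposition is dependency-preserving.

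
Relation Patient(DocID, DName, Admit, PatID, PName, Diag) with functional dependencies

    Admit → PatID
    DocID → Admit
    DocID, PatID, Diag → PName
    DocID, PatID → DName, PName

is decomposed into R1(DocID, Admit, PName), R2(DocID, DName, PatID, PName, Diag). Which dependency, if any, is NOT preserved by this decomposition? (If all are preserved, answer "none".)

Admit → PatID

Check Admit → PatID: no single fragment contains all of {Admit, PatID}, and the restricted closure of {Admit} across the fragments never reaches {PatID}.
DocID → Admit is preserved.
DocID, PatID, Diag → PName is preserved.
DocID, PatID → DName, PName is preserved.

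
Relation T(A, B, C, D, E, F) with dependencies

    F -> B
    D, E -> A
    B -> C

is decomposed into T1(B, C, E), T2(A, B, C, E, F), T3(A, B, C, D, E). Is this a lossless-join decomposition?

Chase test. Columns are A, B, C, D, E, F; row i has aⱼ where attribute j ∈ Ti, else bᵢⱼ.
Initial tableau (one row per fragment):
  row 1: b11 a2 a3 b14 a5 b16
  row 2: a1 a2 a3 b24 a5 a6
  row 3: a1 a2 a3 a4 a5 b36
No row becomes fully distinguished — the join is lossy.

No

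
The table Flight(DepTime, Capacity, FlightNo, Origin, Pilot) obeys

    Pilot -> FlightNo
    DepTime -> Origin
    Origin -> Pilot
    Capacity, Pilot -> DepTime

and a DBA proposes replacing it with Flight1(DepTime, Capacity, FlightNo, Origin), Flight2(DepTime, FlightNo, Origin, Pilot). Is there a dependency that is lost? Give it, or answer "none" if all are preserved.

Capacity, Pilot -> DepTime

Check Capacity, Pilot → DepTime: no single fragment contains all of {DepTime, Capacity, Pilot}, and the restricted closure of {Capacity, Pilot} across the fragments never reaches {DepTime}.
Pilot → FlightNo is preserved.
DepTime → Origin is preserved.
Origin → Pilot is preserved.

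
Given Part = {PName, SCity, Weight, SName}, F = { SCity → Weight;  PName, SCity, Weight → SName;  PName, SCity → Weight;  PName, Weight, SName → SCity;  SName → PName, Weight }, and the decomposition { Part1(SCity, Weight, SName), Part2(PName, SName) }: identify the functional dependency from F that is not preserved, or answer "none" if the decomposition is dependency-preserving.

Check PName, SCity, Weight → SName: no single fragment contains all of {PName, SCity, Weight, SName}, and the restricted closure of {PName, SCity, Weight} across the fragments never reaches {SName}.
SCity → Weight is preserved.
PName, SCity → Weight is preserved.
PName, Weight, SName → SCity is preserved.
SName → PName, Weight is preserved.

PName, SCity, Weight → SName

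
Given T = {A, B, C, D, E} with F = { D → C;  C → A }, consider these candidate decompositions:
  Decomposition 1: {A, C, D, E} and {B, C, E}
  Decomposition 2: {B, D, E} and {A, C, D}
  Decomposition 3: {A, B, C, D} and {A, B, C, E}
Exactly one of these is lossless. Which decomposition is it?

Decomposition 2

Decomposition 1: common = {C, E}, closure = {A, C, E} → lossy.
Decomposition 2: common = {D}, closure = {A, C, D} → lossless.
Decomposition 3: common = {A, B, C}, closure = {A, B, C} → lossy.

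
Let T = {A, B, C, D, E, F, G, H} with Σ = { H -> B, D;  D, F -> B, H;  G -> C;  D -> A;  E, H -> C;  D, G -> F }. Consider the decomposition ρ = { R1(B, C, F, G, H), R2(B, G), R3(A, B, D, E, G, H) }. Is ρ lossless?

Chase test. Columns are A, B, C, D, E, F, G, H; row i has aⱼ where attribute j ∈ Ri, else bᵢⱼ.
Initial tableau (one row per fragment):
  row 1: b11 a2 a3 b14 b15 a6 a7 a8
  row 2: b21 a2 b23 b24 b25 b26 a7 b28
  row 3: a1 a2 b33 a4 a5 b36 a7 a8
Rows 1 and 3 agree on H; apply H→B, D and equate their B, D entries.
Rows 1 and 2 agree on G; apply G→C and equate their C entries.
Rows 1 and 3 agree on G; apply G→C and equate their C entries.
Rows 1 and 3 agree on D; apply D→A and equate their A entries.
Rows 1 and 3 agree on D, G; apply D, G→F and equate their F entries.
Row 3 is now all distinguished symbols — the join is lossless.

Yes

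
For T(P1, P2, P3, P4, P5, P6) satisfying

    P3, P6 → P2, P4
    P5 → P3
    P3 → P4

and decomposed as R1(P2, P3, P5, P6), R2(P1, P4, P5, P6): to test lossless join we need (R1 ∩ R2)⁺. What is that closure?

P2, P3, P4, P5, P6

R1 ∩ R2 = {P5, P6}.
P5 → P3 applies, adding P3
P3 → P4 applies, adding P4
P3, P6 → P2, P4 applies, adding P2
Closure: {P2, P3, P4, P5, P6}.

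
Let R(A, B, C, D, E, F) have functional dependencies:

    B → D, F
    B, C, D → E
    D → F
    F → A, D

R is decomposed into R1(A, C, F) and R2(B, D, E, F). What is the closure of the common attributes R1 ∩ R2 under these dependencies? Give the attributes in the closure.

R1 ∩ R2 = {F}.
F → A, D applies, adding A, D
Closure: {A, D, F}.

A, D, F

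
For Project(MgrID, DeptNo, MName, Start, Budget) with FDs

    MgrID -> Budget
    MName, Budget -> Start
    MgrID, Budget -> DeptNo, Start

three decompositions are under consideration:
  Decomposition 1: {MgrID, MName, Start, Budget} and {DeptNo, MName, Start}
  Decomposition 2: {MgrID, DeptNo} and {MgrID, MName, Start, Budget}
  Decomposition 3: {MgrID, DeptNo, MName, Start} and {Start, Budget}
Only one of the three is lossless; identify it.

Decomposition 1: common = {MName, Start}, closure = {MName, Start} → lossy.
Decomposition 2: common = {MgrID}, closure = {MgrID, DeptNo, Start, Budget} → lossless.
Decomposition 3: common = {Start}, closure = {Start} → lossy.

Decomposition 2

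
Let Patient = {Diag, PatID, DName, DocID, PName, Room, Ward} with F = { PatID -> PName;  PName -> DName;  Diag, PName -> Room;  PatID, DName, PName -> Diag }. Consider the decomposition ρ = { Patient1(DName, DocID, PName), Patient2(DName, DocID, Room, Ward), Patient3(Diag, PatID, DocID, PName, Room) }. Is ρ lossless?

No

Chase test. Columns are Diag, PatID, DName, DocID, PName, Room, Ward; row i has aⱼ where attribute j ∈ Patienti, else bᵢⱼ.
Initial tableau (one row per fragment):
  row 1: b11 b12 a3 a4 a5 b16 b17
  row 2: b21 b22 a3 a4 b25 a6 a7
  row 3: a1 a2 b33 a4 a5 a6 b37
Rows 1 and 3 agree on PName; apply PName→DName and equate their DName entries.
No row becomes fully distinguished — the join is lossy.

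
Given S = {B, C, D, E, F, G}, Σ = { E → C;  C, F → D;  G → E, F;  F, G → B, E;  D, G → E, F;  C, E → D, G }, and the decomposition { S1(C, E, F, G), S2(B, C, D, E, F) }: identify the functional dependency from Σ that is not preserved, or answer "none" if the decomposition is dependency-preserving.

E → C lies within S1.
C, F → D lies within S2.
G → E, F lies within S1.
F, G → B, E: restricted closure across fragments reaches B, E.
D, G → E, F: restricted closure across fragments reaches E, F.
C, E → D, G: restricted closure across fragments reaches D, G.
Every dependency is enforceable on the fragments, so the decomposition is dependency-preserving.

none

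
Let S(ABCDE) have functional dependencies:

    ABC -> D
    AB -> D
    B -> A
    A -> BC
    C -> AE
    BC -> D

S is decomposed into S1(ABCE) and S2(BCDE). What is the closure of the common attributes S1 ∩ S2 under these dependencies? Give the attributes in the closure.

S1 ∩ S2 = {BCE}.
B → A applies, adding A
BC → D applies, adding D
Closure: {ABCDE}.

ABCDE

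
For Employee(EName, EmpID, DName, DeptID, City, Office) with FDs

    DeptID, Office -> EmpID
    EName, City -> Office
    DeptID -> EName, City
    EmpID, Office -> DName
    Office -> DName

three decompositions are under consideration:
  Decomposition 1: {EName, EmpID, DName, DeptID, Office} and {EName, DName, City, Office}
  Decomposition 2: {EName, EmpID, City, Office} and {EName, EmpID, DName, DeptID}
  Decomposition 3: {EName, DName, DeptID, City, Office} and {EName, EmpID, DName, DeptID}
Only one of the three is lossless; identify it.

Decomposition 1: common = {EName, DName, Office}, closure = {EName, DName, Office} → lossy.
Decomposition 2: common = {EName, EmpID}, closure = {EName, EmpID} → lossy.
Decomposition 3: common = {EName, DName, DeptID}, closure = {EName, EmpID, DName, DeptID, City, Office} → lossless.

Decomposition 3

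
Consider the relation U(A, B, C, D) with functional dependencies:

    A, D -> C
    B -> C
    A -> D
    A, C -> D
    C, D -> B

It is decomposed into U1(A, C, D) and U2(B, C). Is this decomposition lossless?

Common attributes: U1 ∩ U2 = {C}.
No dependency enlarges {C}, so (C)⁺ = {C}.
The closure contains neither all of U1 = {A, C, D} nor all of U2 = {B, C}, so the common attributes are not a superkey of either fragment. The join is lossy.

No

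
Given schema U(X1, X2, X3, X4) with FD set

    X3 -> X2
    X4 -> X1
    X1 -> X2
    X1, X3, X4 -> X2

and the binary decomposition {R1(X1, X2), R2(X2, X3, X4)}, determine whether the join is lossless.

Common attributes: R1 ∩ R2 = {X2}.
No dependency enlarges {X2}, so (X2)⁺ = {X2}.
The closure contains neither all of R1 = {X1, X2} nor all of R2 = {X2, X3, X4}, so the common attributes are not a superkey of either fragment. The join is lossy.

No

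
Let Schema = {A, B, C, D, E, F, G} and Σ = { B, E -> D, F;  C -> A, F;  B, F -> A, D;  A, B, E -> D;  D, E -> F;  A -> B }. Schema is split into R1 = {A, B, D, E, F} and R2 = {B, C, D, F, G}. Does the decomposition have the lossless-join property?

No

Common attributes: R1 ∩ R2 = {B, D, F}.
Closure of {B, D, F}: B, F → A, D applies, adding A. So (B, D, F)⁺ = {A, B, D, F}.
The closure contains neither all of R1 = {A, B, D, E, F} nor all of R2 = {B, C, D, F, G}, so the common attributes are not a superkey of either fragment. The join is lossy.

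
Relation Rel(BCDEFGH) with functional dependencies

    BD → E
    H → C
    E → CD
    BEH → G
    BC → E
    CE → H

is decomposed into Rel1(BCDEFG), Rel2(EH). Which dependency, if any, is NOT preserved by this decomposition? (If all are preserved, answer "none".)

Check H → C: no single fragment contains all of {CH}, and the restricted closure of {H} across the fragments never reaches {C}.
BD → E is preserved.
E → CD is preserved.
BEH → G is preserved.
BC → E is preserved.
CE → H is preserved.

H → C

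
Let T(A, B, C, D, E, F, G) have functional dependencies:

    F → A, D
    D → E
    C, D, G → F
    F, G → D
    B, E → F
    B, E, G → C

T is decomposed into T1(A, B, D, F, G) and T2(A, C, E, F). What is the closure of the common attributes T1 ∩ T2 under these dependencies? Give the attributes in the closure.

A, D, E, F

T1 ∩ T2 = {A, F}.
F → A, D applies, adding D
D → E applies, adding E
Closure: {A, D, E, F}.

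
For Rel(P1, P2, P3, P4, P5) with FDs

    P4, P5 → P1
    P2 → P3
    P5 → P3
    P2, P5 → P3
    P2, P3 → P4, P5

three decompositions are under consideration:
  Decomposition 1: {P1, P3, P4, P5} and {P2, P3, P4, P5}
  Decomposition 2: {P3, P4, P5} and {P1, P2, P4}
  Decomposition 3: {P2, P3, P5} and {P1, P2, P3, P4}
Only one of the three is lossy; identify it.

Decomposition 2

Decomposition 1: common = {P3, P4, P5}, closure = {P1, P3, P4, P5} → lossless.
Decomposition 2: common = {P4}, closure = {P4} → lossy.
Decomposition 3: common = {P2, P3}, closure = {P1, P2, P3, P4, P5} → lossless.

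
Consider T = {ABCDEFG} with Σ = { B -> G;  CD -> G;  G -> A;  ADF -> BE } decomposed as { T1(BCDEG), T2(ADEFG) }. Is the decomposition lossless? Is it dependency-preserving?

Lossless test: (DEG)⁺ = {ADEG}, which is a superkey of neither fragment — lossy.
Dependency preservation: the restricted closure of {ADF} across the fragments never reaches {BE}, so ADF → BE cannot be enforced without a join — not preserved.

lossy and not dependency-preserving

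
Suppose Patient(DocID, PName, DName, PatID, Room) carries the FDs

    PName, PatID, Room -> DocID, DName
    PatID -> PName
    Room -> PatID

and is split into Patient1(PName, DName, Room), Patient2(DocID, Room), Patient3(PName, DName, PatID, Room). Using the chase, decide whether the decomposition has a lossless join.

Yes

Chase test. Columns are DocID, PName, DName, PatID, Room; row i has aⱼ where attribute j ∈ Patienti, else bᵢⱼ.
Initial tableau (one row per fragment):
  row 1: b11 a2 a3 b14 a5
  row 2: a1 b22 b23 b24 a5
  row 3: b31 a2 a3 a4 a5
Rows 1 and 2 agree on Room; apply Room→PatID and equate their PatID entries.
Rows 1 and 3 agree on Room; apply Room→PatID and equate their PatID entries.
Rows 1 and 3 agree on PName, PatID, Room; apply PName, PatID, Room→DocID, DName and equate their DocID, DName entries.
Rows 1 and 2 agree on PatID; apply PatID→PName and equate their PName entries.
Rows 1 and 2 agree on PName, PatID, Room; apply PName, PatID, Room→DocID, DName and equate their DocID, DName entries.
Row 1 is now all distinguished symbols — the join is lossless.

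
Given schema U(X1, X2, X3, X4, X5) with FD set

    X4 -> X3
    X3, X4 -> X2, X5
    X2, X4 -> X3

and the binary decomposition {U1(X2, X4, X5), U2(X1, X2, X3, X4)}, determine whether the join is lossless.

Common attributes: U1 ∩ U2 = {X2, X4}.
Closure of {X2, X4}: X4 → X3 applies, adding X3; X3, X4 → X2, X5 applies, adding X5. So (X2, X4)⁺ = {X2, X3, X4, X5}.
This closure contains every attribute of U1, so U1 ∩ U2 → U1. The join is lossless.

Yes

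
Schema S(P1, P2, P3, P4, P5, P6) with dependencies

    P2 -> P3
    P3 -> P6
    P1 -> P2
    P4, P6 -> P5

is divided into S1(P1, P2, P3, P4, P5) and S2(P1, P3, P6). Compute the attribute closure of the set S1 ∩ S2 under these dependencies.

S1 ∩ S2 = {P1, P3}.
P3 → P6 applies, adding P6
P1 → P2 applies, adding P2
Closure: {P1, P2, P3, P6}.

P1, P2, P3, P6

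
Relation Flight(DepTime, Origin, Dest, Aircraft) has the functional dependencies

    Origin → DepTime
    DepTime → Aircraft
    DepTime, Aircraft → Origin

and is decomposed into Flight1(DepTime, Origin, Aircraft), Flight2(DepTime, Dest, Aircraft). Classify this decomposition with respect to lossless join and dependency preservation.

Lossless test: (DepTime, Aircraft)⁺ = {DepTime, Origin, Aircraft}, which contains all of one fragment — lossless.
Dependency preservation: every FD's attributes lie within a single fragment, so each can be enforced locally — preserved.

lossless and dependency-preserving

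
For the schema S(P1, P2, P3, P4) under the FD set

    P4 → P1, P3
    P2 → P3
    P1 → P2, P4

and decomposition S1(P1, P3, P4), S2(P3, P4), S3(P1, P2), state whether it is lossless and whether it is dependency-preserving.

lossless but not dependency-preserving

Lossless test (chase): Rows 1 and 2 agree on P4; apply P4→P1, P3 and equate their P1, P3 entries. Rows 1 and 2 agree on P1; apply P1→P2, P4 and equate their P2, P4 entries. Rows 1 and 3 agree on P1; apply P1→P2, P4 and equate their P2, P4 entries. Rows 1 and 3 agree on P4; apply P4→P1, P3 and equate their P1, P3 entries. Row 1 is now all distinguished symbols — the join is lossless.
Dependency preservation: the restricted closure of {P2} across the fragments never reaches {P3}, so P2 → P3 cannot be enforced without a join — not preserved.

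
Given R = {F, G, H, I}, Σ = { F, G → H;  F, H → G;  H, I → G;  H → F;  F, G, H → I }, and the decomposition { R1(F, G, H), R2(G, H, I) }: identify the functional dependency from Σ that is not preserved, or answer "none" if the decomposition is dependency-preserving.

F, G → H lies within R1.
F, H → G lies within R1.
H, I → G lies within R2.
H → F lies within R1.
F, G, H → I: restricted closure across fragments reaches I.
Every dependency is enforceable on the fragments, so the decomposition is dependency-preserving.

none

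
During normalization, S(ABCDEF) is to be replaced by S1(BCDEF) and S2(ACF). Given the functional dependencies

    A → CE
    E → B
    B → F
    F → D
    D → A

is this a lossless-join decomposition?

Common attributes: S1 ∩ S2 = {CF}.
Closure of {CF}: F → D applies, adding D; D → A applies, adding A; A → CE applies, adding E; E → B applies, adding B. So (CF)⁺ = {ABCDEF}.
This closure contains every attribute of S1, so S1 ∩ S2 → S1. The join is lossless.

Yes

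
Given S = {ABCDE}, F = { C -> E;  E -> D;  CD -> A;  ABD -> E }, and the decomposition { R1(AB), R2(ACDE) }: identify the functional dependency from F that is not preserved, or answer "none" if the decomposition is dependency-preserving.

Check ABD → E: no single fragment contains all of {ABDE}, and the restricted closure of {ABD} across the fragments never reaches {E}.
C → E is preserved.
E → D is preserved.
CD → A is preserved.

ABD -> E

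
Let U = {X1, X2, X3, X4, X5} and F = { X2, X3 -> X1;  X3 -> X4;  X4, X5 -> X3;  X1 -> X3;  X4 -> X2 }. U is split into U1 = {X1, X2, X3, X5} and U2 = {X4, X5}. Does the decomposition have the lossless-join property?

No

Common attributes: U1 ∩ U2 = {X5}.
No dependency enlarges {X5}, so (X5)⁺ = {X5}.
The closure contains neither all of U1 = {X1, X2, X3, X5} nor all of U2 = {X4, X5}, so the common attributes are not a superkey of either fragment. The join is lossy.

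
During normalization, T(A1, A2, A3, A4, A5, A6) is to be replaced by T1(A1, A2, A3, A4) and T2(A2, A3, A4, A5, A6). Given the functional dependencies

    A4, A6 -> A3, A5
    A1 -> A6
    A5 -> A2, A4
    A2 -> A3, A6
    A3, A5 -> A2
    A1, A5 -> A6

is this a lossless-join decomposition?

Yes

Common attributes: T1 ∩ T2 = {A2, A3, A4}.
Closure of {A2, A3, A4}: A2 → A3, A6 applies, adding A6; A4, A6 → A3, A5 applies, adding A5. So (A2, A3, A4)⁺ = {A2, A3, A4, A5, A6}.
This closure contains every attribute of T2, so T1 ∩ T2 → T2. The join is lossless.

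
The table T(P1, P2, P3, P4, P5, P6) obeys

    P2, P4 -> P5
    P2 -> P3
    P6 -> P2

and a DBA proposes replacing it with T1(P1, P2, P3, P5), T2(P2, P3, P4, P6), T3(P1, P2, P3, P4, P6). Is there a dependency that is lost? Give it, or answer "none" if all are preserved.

Check P2, P4 → P5: no single fragment contains all of {P2, P4, P5}, and the restricted closure of {P2, P4} across the fragments never reaches {P5}.
P2 → P3 is preserved.
P6 → P2 is preserved.

P2, P4 -> P5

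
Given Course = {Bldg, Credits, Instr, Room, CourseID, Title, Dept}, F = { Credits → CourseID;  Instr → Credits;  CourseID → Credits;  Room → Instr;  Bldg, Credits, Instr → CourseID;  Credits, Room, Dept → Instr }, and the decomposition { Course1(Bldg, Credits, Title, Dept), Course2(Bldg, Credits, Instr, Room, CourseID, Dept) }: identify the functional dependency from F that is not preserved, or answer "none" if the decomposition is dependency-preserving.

none

Credits → CourseID lies within Course2.
Instr → Credits lies within Course2.
CourseID → Credits lies within Course2.
Room → Instr lies within Course2.
Bldg, Credits, Instr → CourseID lies within Course2.
Credits, Room, Dept → Instr lies within Course2.
Every dependency is enforceable on the fragments, so the decomposition is dependency-preserving.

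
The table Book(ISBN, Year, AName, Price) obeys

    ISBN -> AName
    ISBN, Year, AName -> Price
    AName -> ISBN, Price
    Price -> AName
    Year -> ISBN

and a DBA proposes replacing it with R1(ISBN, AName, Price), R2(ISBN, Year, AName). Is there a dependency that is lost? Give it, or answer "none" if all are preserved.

none

ISBN → AName lies within R1.
ISBN, Year, AName → Price: restricted closure across fragments reaches Price.
AName → ISBN, Price lies within R1.
Price → AName lies within R1.
Year → ISBN lies within R2.
Every dependency is enforceable on the fragments, so the decomposition is dependency-preserving.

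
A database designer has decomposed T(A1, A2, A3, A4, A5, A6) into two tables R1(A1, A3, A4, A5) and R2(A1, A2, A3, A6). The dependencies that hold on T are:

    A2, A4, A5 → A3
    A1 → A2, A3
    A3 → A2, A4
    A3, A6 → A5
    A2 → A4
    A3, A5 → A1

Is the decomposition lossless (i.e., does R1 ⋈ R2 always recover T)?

No

Common attributes: R1 ∩ R2 = {A1, A3}.
Closure of {A1, A3}: A1 → A2, A3 applies, adding A2; A3 → A2, A4 applies, adding A4. So (A1, A3)⁺ = {A1, A2, A3, A4}.
The closure contains neither all of R1 = {A1, A3, A4, A5} nor all of R2 = {A1, A2, A3, A6}, so the common attributes are not a superkey of either fragment. The join is lossy.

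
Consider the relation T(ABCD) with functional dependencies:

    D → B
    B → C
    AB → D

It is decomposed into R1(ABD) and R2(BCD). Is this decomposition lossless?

Common attributes: R1 ∩ R2 = {BD}.
Closure of {BD}: B → C applies, adding C. So (BD)⁺ = {BCD}.
This closure contains every attribute of R2, so R1 ∩ R2 → R2. The join is lossless.

Yes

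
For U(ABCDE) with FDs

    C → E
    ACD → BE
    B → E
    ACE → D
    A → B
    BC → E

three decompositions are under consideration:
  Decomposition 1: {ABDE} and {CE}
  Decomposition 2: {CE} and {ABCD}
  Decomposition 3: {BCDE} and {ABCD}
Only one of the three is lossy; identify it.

Decomposition 1: common = {E}, closure = {E} → lossy.
Decomposition 2: common = {C}, closure = {CE} → lossless.
Decomposition 3: common = {BCD}, closure = {BCDE} → lossless.

Decomposition 1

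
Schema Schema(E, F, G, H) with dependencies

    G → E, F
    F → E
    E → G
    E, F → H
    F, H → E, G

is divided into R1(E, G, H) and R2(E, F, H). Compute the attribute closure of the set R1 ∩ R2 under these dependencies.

R1 ∩ R2 = {E, H}.
E → G applies, adding G
G → E, F applies, adding F
Closure: {E, F, G, H}.

E, F, G, H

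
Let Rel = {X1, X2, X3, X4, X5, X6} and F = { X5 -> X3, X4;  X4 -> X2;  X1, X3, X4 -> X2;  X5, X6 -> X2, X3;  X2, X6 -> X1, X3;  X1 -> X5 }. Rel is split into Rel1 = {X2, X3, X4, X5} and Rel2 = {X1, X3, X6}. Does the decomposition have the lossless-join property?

No

Common attributes: Rel1 ∩ Rel2 = {X3}.
No dependency enlarges {X3}, so (X3)⁺ = {X3}.
The closure contains neither all of Rel1 = {X2, X3, X4, X5} nor all of Rel2 = {X1, X3, X6}, so the common attributes are not a superkey of either fragment. The join is lossy.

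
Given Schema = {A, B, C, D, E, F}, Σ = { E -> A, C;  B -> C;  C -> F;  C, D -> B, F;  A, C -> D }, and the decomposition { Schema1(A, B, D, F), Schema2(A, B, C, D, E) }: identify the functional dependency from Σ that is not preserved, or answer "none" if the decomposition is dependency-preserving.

C -> F

Check C → F: no single fragment contains all of {C, F}, and the restricted closure of {C} across the fragments never reaches {F}.
E → A, C is preserved.
B → C is preserved.
C, D → B, F is preserved.
A, C → D is preserved.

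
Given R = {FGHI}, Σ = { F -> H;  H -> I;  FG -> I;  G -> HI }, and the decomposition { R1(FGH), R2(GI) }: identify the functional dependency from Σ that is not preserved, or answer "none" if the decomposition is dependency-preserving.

Check H → I: no single fragment contains all of {HI}, and the restricted closure of {H} across the fragments never reaches {I}.
F → H is preserved.
FG → I is preserved.
G → HI is preserved.

H -> I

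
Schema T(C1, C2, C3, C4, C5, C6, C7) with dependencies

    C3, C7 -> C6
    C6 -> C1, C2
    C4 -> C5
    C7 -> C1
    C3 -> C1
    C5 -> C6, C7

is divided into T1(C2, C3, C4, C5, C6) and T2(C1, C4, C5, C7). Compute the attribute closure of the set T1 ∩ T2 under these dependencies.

T1 ∩ T2 = {C4, C5}.
C5 → C6, C7 applies, adding C6, C7
C6 → C1, C2 applies, adding C1, C2
Closure: {C1, C2, C4, C5, C6, C7}.

C1, C2, C4, C5, C6, C7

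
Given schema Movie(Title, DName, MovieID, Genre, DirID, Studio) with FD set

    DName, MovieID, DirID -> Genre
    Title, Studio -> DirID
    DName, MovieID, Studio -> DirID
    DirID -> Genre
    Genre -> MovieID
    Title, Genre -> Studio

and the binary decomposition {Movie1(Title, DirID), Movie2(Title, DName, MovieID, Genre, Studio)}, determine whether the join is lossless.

Common attributes: Movie1 ∩ Movie2 = {Title}.
No dependency enlarges {Title}, so (Title)⁺ = {Title}.
The closure contains neither all of Movie1 = {Title, DirID} nor all of Movie2 = {Title, DName, MovieID, Genre, Studio}, so the common attributes are not a superkey of either fragment. The join is lossy.

No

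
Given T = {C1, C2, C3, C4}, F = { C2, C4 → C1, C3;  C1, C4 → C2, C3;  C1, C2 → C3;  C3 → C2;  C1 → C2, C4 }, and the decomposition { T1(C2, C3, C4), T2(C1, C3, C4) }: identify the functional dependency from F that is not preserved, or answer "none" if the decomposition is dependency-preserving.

none

C2, C4 → C1, C3: restricted closure across fragments reaches C1, C3.
C1, C4 → C2, C3: restricted closure across fragments reaches C2, C3.
C1, C2 → C3: restricted closure across fragments reaches C3.
C3 → C2 lies within T1.
C1 → C2, C4: restricted closure across fragments reaches C2, C4.
Every dependency is enforceable on the fragments, so the decomposition is dependency-preserving.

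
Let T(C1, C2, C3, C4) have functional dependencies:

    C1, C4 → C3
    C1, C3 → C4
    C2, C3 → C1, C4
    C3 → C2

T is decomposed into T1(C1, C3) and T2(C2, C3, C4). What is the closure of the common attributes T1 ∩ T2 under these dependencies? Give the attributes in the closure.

T1 ∩ T2 = {C3}.
C3 → C2 applies, adding C2
C2, C3 → C1, C4 applies, adding C1, C4
Closure: {C1, C2, C3, C4}.

C1, C2, C3, C4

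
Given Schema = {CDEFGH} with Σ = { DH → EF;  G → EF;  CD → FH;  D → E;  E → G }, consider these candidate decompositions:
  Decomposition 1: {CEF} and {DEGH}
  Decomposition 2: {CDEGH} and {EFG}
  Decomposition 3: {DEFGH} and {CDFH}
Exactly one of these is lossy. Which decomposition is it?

Decomposition 1

Decomposition 1: common = {E}, closure = {EFG} → lossy.
Decomposition 2: common = {EG}, closure = {EFG} → lossless.
Decomposition 3: common = {DFH}, closure = {DEFGH} → lossless.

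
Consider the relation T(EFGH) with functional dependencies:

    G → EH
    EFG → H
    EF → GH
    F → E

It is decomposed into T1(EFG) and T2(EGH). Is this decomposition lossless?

Yes

Common attributes: T1 ∩ T2 = {EG}.
Closure of {EG}: G → EH applies, adding H. So (EG)⁺ = {EGH}.
This closure contains every attribute of T2, so T1 ∩ T2 → T2. The join is lossless.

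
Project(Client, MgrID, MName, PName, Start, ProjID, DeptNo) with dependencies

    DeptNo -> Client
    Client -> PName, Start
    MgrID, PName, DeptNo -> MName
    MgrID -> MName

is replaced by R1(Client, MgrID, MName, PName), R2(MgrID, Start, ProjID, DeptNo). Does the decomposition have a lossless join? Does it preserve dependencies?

Lossless test: (MgrID)⁺ = {MgrID, MName}, which is a superkey of neither fragment — lossy.
Dependency preservation: the restricted closure of {DeptNo} across the fragments never reaches {Client}, so DeptNo → Client cannot be enforced without a join — not preserved.

lossy and not dependency-preserving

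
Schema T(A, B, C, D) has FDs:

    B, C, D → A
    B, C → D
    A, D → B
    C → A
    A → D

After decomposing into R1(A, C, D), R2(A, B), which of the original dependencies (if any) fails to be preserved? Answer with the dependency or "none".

none

B, C, D → A: restricted closure across fragments reaches A.
B, C → D: restricted closure across fragments reaches D.
A, D → B: restricted closure across fragments reaches B.
C → A lies within R1.
A → D lies within R1.
Every dependency is enforceable on the fragments, so the decomposition is dependency-preserving.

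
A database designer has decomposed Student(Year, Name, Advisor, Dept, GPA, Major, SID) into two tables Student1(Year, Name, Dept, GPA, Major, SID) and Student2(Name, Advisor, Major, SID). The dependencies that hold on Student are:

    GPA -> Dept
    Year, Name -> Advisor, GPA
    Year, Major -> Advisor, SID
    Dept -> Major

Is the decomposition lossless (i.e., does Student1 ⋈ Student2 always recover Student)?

No

Common attributes: Student1 ∩ Student2 = {Name, Major, SID}.
No dependency enlarges {Name, Major, SID}, so (Name, Major, SID)⁺ = {Name, Major, SID}.
The closure contains neither all of Student1 = {Year, Name, Dept, GPA, Major, SID} nor all of Student2 = {Name, Advisor, Major, SID}, so the common attributes are not a superkey of either fragment. The join is lossy.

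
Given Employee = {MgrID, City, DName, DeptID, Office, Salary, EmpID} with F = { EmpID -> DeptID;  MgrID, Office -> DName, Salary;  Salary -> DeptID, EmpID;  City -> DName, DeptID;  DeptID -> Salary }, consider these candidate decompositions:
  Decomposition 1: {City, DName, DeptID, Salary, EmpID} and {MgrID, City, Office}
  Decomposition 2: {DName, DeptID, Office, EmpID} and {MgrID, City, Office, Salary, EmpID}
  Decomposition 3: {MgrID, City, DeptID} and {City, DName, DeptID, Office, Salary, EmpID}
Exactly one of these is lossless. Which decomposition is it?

Decomposition 1: common = {City}, closure = {City, DName, DeptID, Salary, EmpID} → lossless.
Decomposition 2: common = {Office, EmpID}, closure = {DeptID, Office, Salary, EmpID} → lossy.
Decomposition 3: common = {City, DeptID}, closure = {City, DName, DeptID, Salary, EmpID} → lossy.

Decomposition 1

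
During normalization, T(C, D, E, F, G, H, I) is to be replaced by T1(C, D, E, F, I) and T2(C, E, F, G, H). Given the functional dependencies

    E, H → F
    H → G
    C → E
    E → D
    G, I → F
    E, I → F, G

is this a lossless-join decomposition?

No

Common attributes: T1 ∩ T2 = {C, E, F}.
Closure of {C, E, F}: E → D applies, adding D. So (C, E, F)⁺ = {C, D, E, F}.
The closure contains neither all of T1 = {C, D, E, F, I} nor all of T2 = {C, E, F, G, H}, so the common attributes are not a superkey of either fragment. The join is lossy.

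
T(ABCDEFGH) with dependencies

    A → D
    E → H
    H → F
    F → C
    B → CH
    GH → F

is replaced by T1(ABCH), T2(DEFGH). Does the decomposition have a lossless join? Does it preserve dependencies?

lossy and not dependency-preserving

Lossless test: (H)⁺ = {CFH}, which is a superkey of neither fragment — lossy.
Dependency preservation: the restricted closure of {A} across the fragments never reaches {D}, so A → D cannot be enforced without a join — not preserved.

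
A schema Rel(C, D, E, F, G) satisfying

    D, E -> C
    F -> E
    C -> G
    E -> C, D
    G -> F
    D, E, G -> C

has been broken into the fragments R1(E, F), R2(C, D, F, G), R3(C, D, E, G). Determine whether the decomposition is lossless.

Chase test. Columns are C, D, E, F, G; row i has aⱼ where attribute j ∈ Ri, else bᵢⱼ.
Initial tableau (one row per fragment):
  row 1: b11 b12 a3 a4 b15
  row 2: a1 a2 b23 a4 a5
  row 3: a1 a2 a3 b34 a5
Rows 1 and 2 agree on F; apply F→E and equate their E entries.
Rows 1 and 2 agree on E; apply E→C, D and equate their C, D entries.
Rows 2 and 3 agree on G; apply G→F and equate their F entries.
Rows 1 and 2 agree on C; apply C→G and equate their G entries.
Row 1 is now all distinguished symbols — the join is lossless.

Yes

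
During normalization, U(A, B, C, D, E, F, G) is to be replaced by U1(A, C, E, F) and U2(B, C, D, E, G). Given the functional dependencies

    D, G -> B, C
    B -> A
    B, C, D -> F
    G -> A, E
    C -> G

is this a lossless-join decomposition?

No

Common attributes: U1 ∩ U2 = {C, E}.
Closure of {C, E}: C → G applies, adding G; G → A, E applies, adding A. So (C, E)⁺ = {A, C, E, G}.
The closure contains neither all of U1 = {A, C, E, F} nor all of U2 = {B, C, D, E, G}, so the common attributes are not a superkey of either fragment. The join is lossy.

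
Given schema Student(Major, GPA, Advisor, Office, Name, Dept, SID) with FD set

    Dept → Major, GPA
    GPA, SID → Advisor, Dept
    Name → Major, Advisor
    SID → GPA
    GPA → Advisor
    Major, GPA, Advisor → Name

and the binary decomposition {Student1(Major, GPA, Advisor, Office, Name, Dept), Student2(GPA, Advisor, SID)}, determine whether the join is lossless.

Common attributes: Student1 ∩ Student2 = {GPA, Advisor}.
No dependency enlarges {GPA, Advisor}, so (GPA, Advisor)⁺ = {GPA, Advisor}.
The closure contains neither all of Student1 = {Major, GPA, Advisor, Office, Name, Dept} nor all of Student2 = {GPA, Advisor, SID}, so the common attributes are not a superkey of either fragment. The join is lossy.

No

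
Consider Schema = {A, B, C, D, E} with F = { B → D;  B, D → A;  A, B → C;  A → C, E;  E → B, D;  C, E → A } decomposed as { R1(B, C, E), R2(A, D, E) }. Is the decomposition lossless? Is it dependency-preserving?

lossless and dependency-preserving

Lossless test: (E)⁺ = {A, B, C, D, E}, which contains all of one fragment — lossless.
Dependency preservation: B → D; B, D → A; A, B → C; A → C, E; E → B, D; C, E → A are not contained in any single fragment, but the restricted closure of each left-hand side across the fragments still reaches the right-hand side; the remaining FDs each lie inside some fragment. All dependencies are preserved.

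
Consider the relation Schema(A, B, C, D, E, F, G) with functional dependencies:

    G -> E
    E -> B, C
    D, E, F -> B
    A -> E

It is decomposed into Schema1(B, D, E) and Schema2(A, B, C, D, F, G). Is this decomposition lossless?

Common attributes: Schema1 ∩ Schema2 = {B, D}.
No dependency enlarges {B, D}, so (B, D)⁺ = {B, D}.
The closure contains neither all of Schema1 = {B, D, E} nor all of Schema2 = {A, B, C, D, F, G}, so the common attributes are not a superkey of either fragment. The join is lossy.

No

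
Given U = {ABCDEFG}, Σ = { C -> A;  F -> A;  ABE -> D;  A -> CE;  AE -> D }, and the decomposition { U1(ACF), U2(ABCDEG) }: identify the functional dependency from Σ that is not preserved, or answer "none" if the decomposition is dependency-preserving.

none

C → A lies within U1.
F → A lies within U1.
ABE → D lies within U2.
A → CE lies within U2.
AE → D lies within U2.
Every dependency is enforceable on the fragments, so the decomposition is dependency-preserving.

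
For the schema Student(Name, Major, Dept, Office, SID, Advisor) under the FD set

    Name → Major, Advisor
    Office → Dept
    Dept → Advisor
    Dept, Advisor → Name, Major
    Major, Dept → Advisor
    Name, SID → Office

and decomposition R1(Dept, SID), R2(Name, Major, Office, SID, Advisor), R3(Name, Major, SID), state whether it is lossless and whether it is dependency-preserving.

Lossless test (chase): Rows 2 and 3 agree on Name; apply Name→Major, Advisor and equate their Major, Advisor entries. Rows 2 and 3 agree on Name, SID; apply Name, SID→Office and equate their Office entries. Rows 2 and 3 agree on Office; apply Office→Dept and equate their Dept entries. No row becomes fully distinguished — the join is lossy.
Dependency preservation: the restricted closure of {Office} across the fragments never reaches {Dept}, so Office → Dept cannot be enforced without a join — not preserved.

lossy and not dependency-preserving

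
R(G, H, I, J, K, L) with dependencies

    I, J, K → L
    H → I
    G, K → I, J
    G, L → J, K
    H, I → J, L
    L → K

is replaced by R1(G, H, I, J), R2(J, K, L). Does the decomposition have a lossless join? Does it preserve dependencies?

Lossless test: (J)⁺ = {J}, which is a superkey of neither fragment — lossy.
Dependency preservation: the restricted closure of {I, J, K} across the fragments never reaches {L}, so I, J, K → L cannot be enforced without a join — not preserved.

lossy and not dependency-preserving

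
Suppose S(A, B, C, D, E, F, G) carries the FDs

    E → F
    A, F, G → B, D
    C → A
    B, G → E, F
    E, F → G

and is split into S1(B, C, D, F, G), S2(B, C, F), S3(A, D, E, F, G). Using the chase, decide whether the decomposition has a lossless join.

Chase test. Columns are A, B, C, D, E, F, G; row i has aⱼ where attribute j ∈ Si, else bᵢⱼ.
Initial tableau (one row per fragment):
  row 1: b11 a2 a3 a4 b15 a6 a7
  row 2: b21 a2 a3 b24 b25 a6 b27
  row 3: a1 b32 b33 a4 a5 a6 a7
Rows 1 and 2 agree on C; apply C→A and equate their A entries.
No row becomes fully distinguished — the join is lossy.

No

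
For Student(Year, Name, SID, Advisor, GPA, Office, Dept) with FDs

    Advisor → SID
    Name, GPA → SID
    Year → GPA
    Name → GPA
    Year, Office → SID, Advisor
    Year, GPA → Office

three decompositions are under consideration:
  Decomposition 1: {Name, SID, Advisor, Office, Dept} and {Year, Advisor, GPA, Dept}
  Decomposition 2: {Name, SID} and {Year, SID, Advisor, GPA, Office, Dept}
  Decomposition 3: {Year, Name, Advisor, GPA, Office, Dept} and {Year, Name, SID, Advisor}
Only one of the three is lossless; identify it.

Decomposition 1: common = {Advisor, Dept}, closure = {SID, Advisor, Dept} → lossy.
Decomposition 2: common = {SID}, closure = {SID} → lossy.
Decomposition 3: common = {Year, Name, Advisor}, closure = {Year, Name, SID, Advisor, GPA, Office} → lossless.

Decomposition 3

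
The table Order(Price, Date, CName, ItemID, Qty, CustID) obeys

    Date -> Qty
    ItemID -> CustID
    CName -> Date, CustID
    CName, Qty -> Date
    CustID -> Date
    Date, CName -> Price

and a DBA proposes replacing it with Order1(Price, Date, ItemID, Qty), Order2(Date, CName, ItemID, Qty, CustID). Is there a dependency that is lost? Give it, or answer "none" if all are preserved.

Date, CName -> Price

Check Date, CName → Price: no single fragment contains all of {Price, Date, CName}, and the restricted closure of {Date, CName} across the fragments never reaches {Price}.
Date → Qty is preserved.
ItemID → CustID is preserved.
CName → Date, CustID is preserved.
CName, Qty → Date is preserved.
CustID → Date is preserved.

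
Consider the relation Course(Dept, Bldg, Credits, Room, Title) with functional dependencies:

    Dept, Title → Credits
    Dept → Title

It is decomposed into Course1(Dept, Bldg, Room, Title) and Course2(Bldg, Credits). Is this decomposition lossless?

Common attributes: Course1 ∩ Course2 = {Bldg}.
No dependency enlarges {Bldg}, so (Bldg)⁺ = {Bldg}.
The closure contains neither all of Course1 = {Dept, Bldg, Room, Title} nor all of Course2 = {Bldg, Credits}, so the common attributes are not a superkey of either fragment. The join is lossy.

No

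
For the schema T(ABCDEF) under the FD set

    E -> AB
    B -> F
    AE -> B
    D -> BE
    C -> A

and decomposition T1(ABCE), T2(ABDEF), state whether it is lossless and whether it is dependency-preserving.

lossy but dependency-preserving

Lossless test: (ABE)⁺ = {ABEF}, which is a superkey of neither fragment — lossy.
Dependency preservation: every FD's attributes lie within a single fragment, so each can be enforced locally — preserved.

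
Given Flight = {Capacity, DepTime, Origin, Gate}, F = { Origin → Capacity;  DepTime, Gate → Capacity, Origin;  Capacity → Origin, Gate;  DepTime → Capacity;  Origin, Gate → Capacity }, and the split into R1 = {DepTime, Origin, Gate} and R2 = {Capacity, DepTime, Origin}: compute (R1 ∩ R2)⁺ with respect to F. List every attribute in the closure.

R1 ∩ R2 = {DepTime, Origin}.
Origin → Capacity applies, adding Capacity
Capacity → Origin, Gate applies, adding Gate
Closure: {Capacity, DepTime, Origin, Gate}.

Capacity, DepTime, Origin, Gate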